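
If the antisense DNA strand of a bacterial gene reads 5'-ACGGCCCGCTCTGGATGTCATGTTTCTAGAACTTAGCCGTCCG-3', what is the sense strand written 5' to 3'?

5'-CGGACGGCTAAGTTCTAGAAACATGACATCCAGAGCGGGCCGT-3'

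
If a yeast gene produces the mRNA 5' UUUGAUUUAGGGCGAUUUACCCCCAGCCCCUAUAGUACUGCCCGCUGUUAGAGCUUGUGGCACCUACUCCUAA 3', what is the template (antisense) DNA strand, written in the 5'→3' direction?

5'-TTAGGAGTAGGTGCCACAAGCTCTAACAGCGGGCAGTACTATAGGGGCTGGGGGTAAATCGCCCTAAATCAAA-3'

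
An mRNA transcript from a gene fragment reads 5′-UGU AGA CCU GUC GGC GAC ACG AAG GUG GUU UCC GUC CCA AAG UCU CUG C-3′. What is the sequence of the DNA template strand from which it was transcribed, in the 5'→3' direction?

Replace U with T to get the coding DNA strand: TGTAGACCTGTCGGCGACACGAAGGTGGTTTCCGTCCCAAAGTCTCTGC. The template strand is its reverse complement (complement ACATCTGGACAGCCGCTGTGCTTCCACCAAAGGCAGGGTTTCAGAGACG, then reverse).

5'-GCAGAGACTTTGGGACGGAAACCACCTTCGTGTCGCCGACAGGTCTACA-3'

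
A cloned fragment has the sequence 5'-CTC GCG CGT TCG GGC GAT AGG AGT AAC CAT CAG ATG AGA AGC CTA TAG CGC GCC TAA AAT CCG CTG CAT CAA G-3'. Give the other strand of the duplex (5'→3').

5'-CTTGATGCAGCGGATTTTAGGCGCGCTATAGGCTTCTCATCTGATGGTTACTCCTATCGCCCGAACGCGCGAG-3'

The complement of CTCGCGCGTTCGGGCGATAGGAGTAACCATCAGATGAGAAGCCTATAGCGCGCCTAAAATCCGCTGCATCAAG is GAGCGCGCAAGCCCGCTATCCTCATTGGTAGTCTACTCTTCGGATATCGCGCGGATTTTAGGCGACGTAGTTC (A↔T, G↔C). DNA strands are antiparallel, so the complementary strand runs 3'→5'; reversing gives the 5'→3' form.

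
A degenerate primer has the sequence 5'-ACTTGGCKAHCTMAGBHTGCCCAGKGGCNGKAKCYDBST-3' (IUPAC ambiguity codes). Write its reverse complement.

5'-ASVHRGMTMCNGCCMCTGGGCADVCTKAGDTMGCCAAGT-3'

Standard pairs A↔T, G↔C; ambiguity codes pair Y↔R, M↔K, S↔S, B↔V, D↔H, N↔N. Complement (TGAACCGMTDGAKTCVDACGGGTCMCCGNCMTMGRHVSA), then reverse for 5'→3'.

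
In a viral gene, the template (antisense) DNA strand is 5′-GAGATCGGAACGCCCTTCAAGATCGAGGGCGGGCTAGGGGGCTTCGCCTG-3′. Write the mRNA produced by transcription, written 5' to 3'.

5′-CAGGCGAAGCCCCCUAGCCCGCCCUCGAUCUUGAAGGGCGUUCCGAUCUC-3′

RNA polymerase reads the template 3'→5' and synthesizes mRNA 5'→3' by base-pairing (A→U, T→A, G↔C). The complement of the template is CTCTAGCCTTGCGGGAAGTTCTAGCTCCCGCCCGATCCCCCGAAGCGGAC; antiparallel, so 5'→3' the coding strand is CAGGCGAAGCCCCCTAGCCCGCCCTCGATCTTGAAGGGCGTTCCGATCTC. Replace T with U for the mRNA.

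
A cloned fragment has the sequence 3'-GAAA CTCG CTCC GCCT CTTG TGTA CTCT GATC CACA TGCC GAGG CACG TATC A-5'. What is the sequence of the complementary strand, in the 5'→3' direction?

The strand is given 3'→5', so its complement runs 5'→3' in the same left-to-right order: pair each base A↔T, G↔C.

5'-CTTTGAGCGAGGCGGAGAACACATGAGACTAGGTGTACGGCTCCGTGCATAGT-3'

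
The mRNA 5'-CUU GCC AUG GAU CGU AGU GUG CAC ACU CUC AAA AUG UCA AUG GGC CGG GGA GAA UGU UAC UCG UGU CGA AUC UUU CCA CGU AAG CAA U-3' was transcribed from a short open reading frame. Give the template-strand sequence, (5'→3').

5'-ATTGCTTACGTGGAAAGATTCGACACGAGTAACATTCTCCCCGGCCCATTGACATTTTGAGAGTGTGCACACTACGATCCATGGCAAG-3'

Replace U with T to get the coding DNA strand: CTTGCCATGGATCGTAGTGTGCACACTCTCAAAATGTCAATGGGCCGGGGAGAATGTTACTCGTGTCGAATCTTTCCACGTAAGCAAT. The template strand is its reverse complement (complement GAACGGTACCTAGCATCACACGTGTGAGAGTTTTACAGTTACCCGGCCCCTCTTACAATGAGCACAGCTTAGAAAGGTGCATTCGTTA, then reverse).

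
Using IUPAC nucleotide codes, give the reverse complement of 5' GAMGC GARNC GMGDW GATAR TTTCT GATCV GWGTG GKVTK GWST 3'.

5′-ASWCMABMCCACWCBGATCAGAAAYTATCWHCKCGNYTCGCKTC-3′

Standard pairs A↔T, G↔C; ambiguity codes pair R↔Y, M↔K, W↔W, S↔S, D↔H, V↔B, N↔N. Complement (CTKCGCTYNGCKCHWCTATYAAAGACTAGBCWCACCMBAMCWSA), then reverse for 5'→3'.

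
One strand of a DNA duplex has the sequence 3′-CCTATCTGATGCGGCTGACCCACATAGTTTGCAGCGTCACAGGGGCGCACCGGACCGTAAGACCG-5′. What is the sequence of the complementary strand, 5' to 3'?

5'-GGATAGACTACGCCGACTGGGTGTATCAAACGTCGCAGTGTCCCCGCGTGGCCTGGCATTCTGGC-3'

The strand is given 3'→5', so its complement runs 5'→3' in the same left-to-right order: pair each base A↔T, G↔C.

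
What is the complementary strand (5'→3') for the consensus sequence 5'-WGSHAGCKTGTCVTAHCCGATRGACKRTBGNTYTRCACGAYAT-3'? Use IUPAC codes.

Standard pairs A↔T, G↔C; ambiguity codes pair R↔Y, K↔M, W↔W, S↔S, B↔V, H↔D, N↔N. Complement (WCSDTCGMACAGBATDGGCTAYCTGMYAVCNARAYGTGCTRTA), then reverse for 5'→3'.

5′-ATRTCGTGYARANCVAYMGTCYATCGGDTABGACAMGCTDSCW-3′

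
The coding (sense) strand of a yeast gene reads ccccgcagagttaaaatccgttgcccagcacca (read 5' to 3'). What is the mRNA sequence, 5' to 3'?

5'-CCCCGCAGAGUUAAAAUCCGUUGCCCAGCACCA-3'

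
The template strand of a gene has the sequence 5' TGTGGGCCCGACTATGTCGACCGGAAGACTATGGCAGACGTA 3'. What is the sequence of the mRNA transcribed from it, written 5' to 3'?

5'-UACGUCUGCCAUAGUCUUCCGGUCGACAUAGUCGGGCCCACA-3'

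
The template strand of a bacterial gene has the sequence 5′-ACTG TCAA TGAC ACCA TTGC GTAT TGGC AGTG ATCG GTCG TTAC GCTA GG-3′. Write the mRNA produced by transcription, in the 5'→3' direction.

5'-CCUAGCGUAACGACCGAUCACUGCCAAUACGCAAUGGUGUCAUUGACAGU-3'

The mRNA has the sequence of the coding strand (reverse complement of the template) with T→U. Reverse complement of ACTGTCAATGACACCATTGCGTATTGGCAGTGATCGGTCGTTACGCTAGG is CCTAGCGTAACGACCGATCACTGCCAATACGCAATGGTGTCATTGACAGT; then T→U.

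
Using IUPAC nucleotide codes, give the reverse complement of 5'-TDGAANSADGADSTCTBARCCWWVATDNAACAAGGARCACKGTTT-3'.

Standard pairs A↔T, G↔C; ambiguity codes pair R↔Y, K↔M, W↔W, S↔S, B↔V, D↔H, N↔N. Complement (AHCTTNSTHCTHSAGAVTYGGWWBTAHNTTGTTCCTYGTGMCAAA), then reverse for 5'→3'.

5'-AAACMGTGYTCCTTGTTNHATBWWGGYTVAGASHTCHTSNTTCHA-3'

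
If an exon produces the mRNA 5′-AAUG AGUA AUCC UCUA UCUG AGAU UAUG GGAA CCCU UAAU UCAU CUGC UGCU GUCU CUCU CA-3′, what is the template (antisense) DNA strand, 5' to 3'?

5'-TGAGAGAGACAGCAGCAGATGAATTAAGGGTTCCCATAATCTCAGATAGAGGATTACTCATT-3'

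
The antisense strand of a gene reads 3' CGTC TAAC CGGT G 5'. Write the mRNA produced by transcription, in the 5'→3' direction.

5'-GCAGAUUGGCCAC-3'

Reading the template 3'→5' as shown, RNA polymerase pairs each base (A→U, T→A, G↔C) to build mRNA 5'→3' directly.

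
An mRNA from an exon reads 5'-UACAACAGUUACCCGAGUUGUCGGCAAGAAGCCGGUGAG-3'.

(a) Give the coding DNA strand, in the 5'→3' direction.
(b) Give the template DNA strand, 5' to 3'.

(a) 5'-TACAACAGTTACCCGAGTTGTCGGCAAGAAGCCGGTGAG-3'
(b) 5'-CTCACCGGCTTCTTGCCGACAACTCGGGTAACTGTTGTA-3'

(a) The coding strand matches the mRNA with U→T.
(b) The template strand is the reverse complement of the coding strand.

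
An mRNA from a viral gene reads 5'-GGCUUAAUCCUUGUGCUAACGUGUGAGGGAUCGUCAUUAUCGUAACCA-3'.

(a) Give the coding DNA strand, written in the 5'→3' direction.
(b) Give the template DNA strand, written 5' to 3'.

(a) The coding strand matches the mRNA with U→T.
(b) The template strand is the reverse complement of the coding strand.

(a) 5′-GGCTTAATCCTTGTGCTAACGTGTGAGGGATCGTCATTATCGTAACCA-3′
(b) 5′-TGGTTACGATAATGACGATCCCTCACACGTTAGCACAAGGATTAAGCC-3′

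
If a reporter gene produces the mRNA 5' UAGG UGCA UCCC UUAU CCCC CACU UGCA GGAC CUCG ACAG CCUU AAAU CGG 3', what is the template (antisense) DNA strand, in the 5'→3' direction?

5'-CCGATTTAAGGCTGTCGAGGTCCTGCAAGTGGGGGATAAGGGATGCACCTA-3'

Replace U with T to get the coding DNA strand: TAGGTGCATCCCTTATCCCCCACTTGCAGGACCTCGACAGCCTTAAATCGG. The template strand is its reverse complement (complement ATCCACGTAGGGAATAGGGGGTGAACGTCCTGGAGCTGTCGGAATTTAGCC, then reverse).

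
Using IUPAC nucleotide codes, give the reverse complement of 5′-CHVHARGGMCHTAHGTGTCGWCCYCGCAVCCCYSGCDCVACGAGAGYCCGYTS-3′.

5'-SARCGGRCTCTCGTBGHGCSRGGGBTGCGRGGWCGACACDTADGKCCYTDBDG-3'

Standard pairs A↔T, G↔C; ambiguity codes pair R↔Y, M↔K, W↔W, S↔S, D↔H, V↔B. Complement (GDBDTYCCKGDATDCACAGCWGGRGCGTBGGGRSCGHGBTGCTCTCRGGCRAS), then reverse for 5'→3'.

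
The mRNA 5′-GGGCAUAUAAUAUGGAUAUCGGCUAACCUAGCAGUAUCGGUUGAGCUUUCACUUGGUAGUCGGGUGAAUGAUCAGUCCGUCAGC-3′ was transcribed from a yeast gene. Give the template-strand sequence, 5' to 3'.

Replace U with T to get the coding DNA strand: GGGCATATAATATGGATATCGGCTAACCTAGCAGTATCGGTTGAGCTTTCACTTGGTAGTCGGGTGAATGATCAGTCCGTCAGC. The template strand is its reverse complement (complement CCCGTATATTATACCTATAGCCGATTGGATCGTCATAGCCAACTCGAAAGTGAACCATCAGCCCACTTACTAGTCAGGCAGTCG, then reverse).

5′-GCTGACGGACTGATCATTCACCCGACTACCAAGTGAAAGCTCAACCGATACTGCTAGGTTAGCCGATATCCATATTATATGCCC-3′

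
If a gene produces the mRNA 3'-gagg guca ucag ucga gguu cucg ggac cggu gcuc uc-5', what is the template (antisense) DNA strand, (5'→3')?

5'-CTCCCAGTAGTCAGCTCCAAGAGCCCTGGCCACGAGAG-3'

Written 5'→3' the mRNA is CUCUCGUGGCCAGGGCUCUUGGAGCUGACUACUGGGAG, so the coding DNA strand is CTCTCGTGGCCAGGGCTCTTGGAGCTGACTACTGGGAG. The template is its reverse complement.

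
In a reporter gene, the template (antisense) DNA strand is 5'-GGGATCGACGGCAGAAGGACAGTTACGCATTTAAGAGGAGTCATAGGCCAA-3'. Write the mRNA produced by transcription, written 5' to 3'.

5'-UUGGCCUAUGACUCCUCUUAAAUGCGUAACUGUCCUUCUGCCGUCGAUCCC-3'

RNA polymerase reads the template 3'→5' and synthesizes mRNA 5'→3' by base-pairing (A→U, T→A, G↔C). The complement of the template is CCCTAGCTGCCGTCTTCCTGTCAATGCGTAAATTCTCCTCAGTATCCGGTT; antiparallel, so 5'→3' the coding strand is TTGGCCTATGACTCCTCTTAAATGCGTAACTGTCCTTCTGCCGTCGATCCC. Replace T with U for the mRNA.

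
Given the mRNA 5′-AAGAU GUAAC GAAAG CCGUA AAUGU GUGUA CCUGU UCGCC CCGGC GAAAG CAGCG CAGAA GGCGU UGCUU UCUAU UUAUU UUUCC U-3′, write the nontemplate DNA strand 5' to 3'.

5'-AAGATGTAACGAAAGCCGTAAATGTGTGTACCTGTTCGCCCCGGCGAAAGCAGCGCAGAAGGCGTTGCTTTCTATTTATTTTTCCT-3'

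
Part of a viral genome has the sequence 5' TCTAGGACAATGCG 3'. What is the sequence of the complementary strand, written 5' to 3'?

The complement of TCTAGGACAATGCG is AGATCCTGTTACGC (A↔T, G↔C). DNA strands are antiparallel, so the complementary strand runs 3'→5'; reversing gives the 5'→3' form.

5'-CGCATTGTCCTAGA-3'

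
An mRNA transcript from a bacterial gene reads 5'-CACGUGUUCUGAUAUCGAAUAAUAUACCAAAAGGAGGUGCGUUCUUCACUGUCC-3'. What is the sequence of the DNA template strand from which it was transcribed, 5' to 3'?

Replace U with T to get the coding DNA strand: CACGTGTTCTGATATCGAATAATATACCAAAAGGAGGTGCGTTCTTCACTGTCC. The template strand is its reverse complement (complement GTGCACAAGACTATAGCTTATTATATGGTTTTCCTCCACGCAAGAAGTGACAGG, then reverse).

5'-GGACAGTGAAGAACGCACCTCCTTTTGGTATATTATTCGATATCAGAACACGTG-3'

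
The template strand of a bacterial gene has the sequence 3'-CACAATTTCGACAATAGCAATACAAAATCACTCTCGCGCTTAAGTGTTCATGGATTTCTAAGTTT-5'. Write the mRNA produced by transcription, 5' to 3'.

Reading the template 3'→5' as shown, RNA polymerase pairs each base (A→U, T→A, G↔C) to build mRNA 5'→3' directly.

5'-GUGUUAAAGCUGUUAUCGUUAUGUUUUAGUGAGAGCGCGAAUUCACAAGUACCUAAAGAUUCAAA-3'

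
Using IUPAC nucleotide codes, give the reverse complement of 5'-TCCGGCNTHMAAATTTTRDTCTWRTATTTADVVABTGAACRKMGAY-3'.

5'-RTCKMYGTTCAVTBBHTAAATAYWAGAHYAAAATTTKDANGCCGGA-3'

Standard pairs A↔T, G↔C; ambiguity codes pair R↔Y, M↔K, W↔W, B↔V, D↔H, N↔N. Complement (AGGCCGNADKTTTAAAAYHAGAWYATAAATHBBTVACTTGYMKCTR), then reverse for 5'→3'.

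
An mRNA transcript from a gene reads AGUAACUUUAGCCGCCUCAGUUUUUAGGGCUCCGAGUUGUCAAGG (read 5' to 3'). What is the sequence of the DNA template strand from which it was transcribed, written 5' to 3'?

Replace U with T to get the coding DNA strand: AGTAACTTTAGCCGCCTCAGTTTTTAGGGCTCCGAGTTGTCAAGG. The template strand is its reverse complement (complement TCATTGAAATCGGCGGAGTCAAAAATCCCGAGGCTCAACAGTTCC, then reverse).

5'-CCTTGACAACTCGGAGCCCTAAAAACTGAGGCGGCTAAAGTTACT-3'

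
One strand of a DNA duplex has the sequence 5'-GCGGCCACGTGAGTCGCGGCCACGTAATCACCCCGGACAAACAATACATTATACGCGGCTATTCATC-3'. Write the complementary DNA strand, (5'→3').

5'-GATGAATAGCCGCGTATAATGTATTGTTTGTCCGGGGTGATTACGTGGCCGCGACTCACGTGGCCGC-3'

The complement of GCGGCCACGTGAGTCGCGGCCACGTAATCACCCCGGACAAACAATACATTATACGCGGCTATTCATC is CGCCGGTGCACTCAGCGCCGGTGCATTAGTGGGGCCTGTTTGTTATGTAATATGCGCCGATAAGTAG (A↔T, G↔C). DNA strands are antiparallel, so the complementary strand runs 3'→5'; reversing gives the 5'→3' form.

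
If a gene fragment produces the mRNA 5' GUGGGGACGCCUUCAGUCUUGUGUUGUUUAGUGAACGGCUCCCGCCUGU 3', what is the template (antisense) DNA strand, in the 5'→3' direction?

5'-ACAGGCGGGAGCCGTTCACTAAACAACACAAGACTGAAGGCGTCCCCAC-3'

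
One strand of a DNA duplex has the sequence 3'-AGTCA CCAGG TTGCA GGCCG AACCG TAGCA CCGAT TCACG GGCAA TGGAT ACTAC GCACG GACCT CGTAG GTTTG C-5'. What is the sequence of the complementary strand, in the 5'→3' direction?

The strand is given 3'→5', so its complement runs 5'→3' in the same left-to-right order: pair each base A↔T, G↔C.

5′-TCAGTGGTCCAACGTCCGGCTTGGCATCGTGGCTAAGTGCCCGTTACCTATGATGCGTGCCTGGAGCATCCAAACG-3′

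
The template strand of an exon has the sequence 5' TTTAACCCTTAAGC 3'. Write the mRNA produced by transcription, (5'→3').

5'-GCUUAAGGGUUAAA-3'

The mRNA has the sequence of the coding strand (reverse complement of the template) with T→U. Reverse complement of TTTAACCCTTAAGC is GCTTAAGGGTTAAA; then T→U.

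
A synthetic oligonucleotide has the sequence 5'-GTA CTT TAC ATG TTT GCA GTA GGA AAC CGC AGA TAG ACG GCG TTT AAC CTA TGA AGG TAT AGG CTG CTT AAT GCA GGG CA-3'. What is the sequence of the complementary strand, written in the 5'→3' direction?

5'-TGCCCTGCATTAAGCAGCCTATACCTTCATAGGTTAAACGCCGTCTATCTGCGGTTTCCTACTGCAAACATGTAAAGTAC-3'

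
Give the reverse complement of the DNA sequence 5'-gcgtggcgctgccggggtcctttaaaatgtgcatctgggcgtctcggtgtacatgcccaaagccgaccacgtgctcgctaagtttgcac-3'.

Complement each base (A↔T, G↔C): CGCACCGCGACGGCCCCAGGAAATTTTACACGTAGACCCGCAGAGCCACATGTACGGGTTTCGGCTGGTGCACGAGCGATTCAAACGTG. Then reverse.

5'-GTGCAAACTTAGCGAGCACGTGGTCGGCTTTGGGCATGTACACCGAGACGCCCAGATGCACATTTTAAAGGACCCCGGCAGCGCCACGC-3'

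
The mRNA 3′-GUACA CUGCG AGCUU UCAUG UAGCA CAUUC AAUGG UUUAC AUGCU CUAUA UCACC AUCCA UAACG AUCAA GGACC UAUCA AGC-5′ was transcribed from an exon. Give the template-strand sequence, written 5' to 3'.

Written 5'→3' the mRNA is CGAACUAUCCAGGAACUAGCAAUACCUACCACUAUAUCUCGUACAUUUGGUAACUUACACGAUGUACUUUCGAGCGUCACAUG, so the coding DNA strand is CGAACTATCCAGGAACTAGCAATACCTACCACTATATCTCGTACATTTGGTAACTTACACGATGTACTTTCGAGCGTCACATG. The template is its reverse complement.

5'-CATGTGACGCTCGAAAGTACATCGTGTAAGTTACCAAATGTACGAGATATAGTGGTAGGTATTGCTAGTTCCTGGATAGTTCG-3'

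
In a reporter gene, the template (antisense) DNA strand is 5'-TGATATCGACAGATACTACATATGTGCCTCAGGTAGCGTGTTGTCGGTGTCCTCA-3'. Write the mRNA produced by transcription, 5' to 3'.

The mRNA has the sequence of the coding strand (reverse complement of the template) with T→U. Reverse complement of TGATATCGACAGATACTACATATGTGCCTCAGGTAGCGTGTTGTCGGTGTCCTCA is TGAGGACACCGACAACACGCTACCTGAGGCACATATGTAGTATCTGTCGATATCA; then T→U.

5'-UGAGGACACCGACAACACGCUACCUGAGGCACAUAUGUAGUAUCUGUCGAUAUCA-3'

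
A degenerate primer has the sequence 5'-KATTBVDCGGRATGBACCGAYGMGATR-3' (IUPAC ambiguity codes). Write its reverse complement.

Standard pairs A↔T, G↔C; ambiguity codes pair R↔Y, M↔K, B↔V, D↔H. Complement (MTAAVBHGCCYTACVTGGCTRCKCTAY), then reverse for 5'→3'.

5'-YATCKCRTCGGTVCATYCCGHBVAATM-3'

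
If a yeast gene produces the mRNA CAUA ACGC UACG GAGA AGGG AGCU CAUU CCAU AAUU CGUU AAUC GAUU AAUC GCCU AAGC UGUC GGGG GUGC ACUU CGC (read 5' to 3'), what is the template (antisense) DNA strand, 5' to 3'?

5'-GCGAAGTGCACCCCCGACAGCTTAGGCGATTAATCGATTAACGAATTATGGAATGAGCTCCCTTCTCCGTAGCGTTATG-3'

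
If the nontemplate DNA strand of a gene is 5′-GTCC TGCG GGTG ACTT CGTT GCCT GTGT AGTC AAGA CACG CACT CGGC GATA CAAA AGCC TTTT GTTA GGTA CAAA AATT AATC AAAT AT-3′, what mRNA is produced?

5'-GUCCUGCGGGUGACUUCGUUGCCUGUGUAGUCAAGACACGCACUCGGCGAUACAAAAGCCUUUUGUUAGGUACAAAAAUUAAUCAAAUAU-3'

The mRNA is synthesized from the template strand, so it matches the coding strand with T replaced by U.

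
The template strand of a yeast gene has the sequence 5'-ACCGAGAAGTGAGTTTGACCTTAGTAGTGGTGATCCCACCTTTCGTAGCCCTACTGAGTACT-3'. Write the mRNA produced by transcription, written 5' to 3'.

5'-AGUACUCAGUAGGGCUACGAAAGGUGGGAUCACCACUACUAAGGUCAAACUCACUUCUCGGU-3'

The mRNA has the sequence of the coding strand (reverse complement of the template) with T→U. Reverse complement of ACCGAGAAGTGAGTTTGACCTTAGTAGTGGTGATCCCACCTTTCGTAGCCCTACTGAGTACT is AGTACTCAGTAGGGCTACGAAAGGTGGGATCACCACTACTAAGGTCAAACTCACTTCTCGGT; then T→U.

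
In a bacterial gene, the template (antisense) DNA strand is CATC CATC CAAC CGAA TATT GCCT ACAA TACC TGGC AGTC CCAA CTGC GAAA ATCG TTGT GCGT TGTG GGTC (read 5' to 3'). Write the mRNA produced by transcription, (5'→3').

5'-GACCCACAACGCACAACGAUUUUCGCAGUUGGGACUGCCAGGUAUUGUAGGCAAUAUUCGGUUGGAUGGAUG-3'

RNA polymerase reads the template 3'→5' and synthesizes mRNA 5'→3' by base-pairing (A→U, T→A, G↔C). The complement of the template is GTAGGTAGGTTGGCTTATAACGGATGTTATGGACCGTCAGGGTTGACGCTTTTAGCAACACGCAACACCCAG; antiparallel, so 5'→3' the coding strand is GACCCACAACGCACAACGATTTTCGCAGTTGGGACTGCCAGGTATTGTAGGCAATATTCGGTTGGATGGATG. Replace T with U for the mRNA.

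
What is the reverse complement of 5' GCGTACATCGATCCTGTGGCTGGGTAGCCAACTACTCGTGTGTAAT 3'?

5′-ATTACACACGAGTAGTTGGCTACCCAGCCACAGGATCGATGTACGC-3′

Reading the sequence 3'→5' and pairing each base (A↔T, G↔C) gives the reverse complement directly.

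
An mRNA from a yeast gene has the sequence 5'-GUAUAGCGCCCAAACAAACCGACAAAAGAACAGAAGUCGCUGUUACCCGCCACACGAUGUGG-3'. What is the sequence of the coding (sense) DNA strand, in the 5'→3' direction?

The coding DNA strand has the same 5'→3' sequence as the mRNA with U replaced by T.

5'-GTATAGCGCCCAAACAAACCGACAAAAGAACAGAAGTCGCTGTTACCCGCCACACGATGTGG-3'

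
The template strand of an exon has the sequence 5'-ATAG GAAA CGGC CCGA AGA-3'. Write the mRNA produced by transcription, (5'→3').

5'-UCUUCGGGCCGUUUCCUAU-3'

RNA polymerase reads the template 3'→5' and synthesizes mRNA 5'→3' by base-pairing (A→U, T→A, G↔C). The complement of the template is TATCCTTTGCCGGGCTTCT; antiparallel, so 5'→3' the coding strand is TCTTCGGGCCGTTTCCTAT. Replace T with U for the mRNA.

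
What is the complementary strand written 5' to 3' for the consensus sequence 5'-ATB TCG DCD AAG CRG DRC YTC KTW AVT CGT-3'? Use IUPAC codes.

Standard pairs A↔T, G↔C; ambiguity codes pair R↔Y, K↔M, W↔W, B↔V, D↔H. Complement (TAVAGCHGHTTCGYCHYGRAGMAWTBAGCA), then reverse for 5'→3'.

5'-ACGABTWAMGARGYHCYGCTTHGHCGAVAT-3'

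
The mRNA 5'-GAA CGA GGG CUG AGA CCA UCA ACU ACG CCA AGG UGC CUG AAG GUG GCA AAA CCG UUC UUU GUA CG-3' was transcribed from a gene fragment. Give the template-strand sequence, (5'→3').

Replace U with T to get the coding DNA strand: GAACGAGGGCTGAGACCATCAACTACGCCAAGGTGCCTGAAGGTGGCAAAACCGTTCTTTGTACG. The template strand is its reverse complement (complement CTTGCTCCCGACTCTGGTAGTTGATGCGGTTCCACGGACTTCCACCGTTTTGGCAAGAAACATGC, then reverse).

5'-CGTACAAAGAACGGTTTTGCCACCTTCAGGCACCTTGGCGTAGTTGATGGTCTCAGCCCTCGTTC-3'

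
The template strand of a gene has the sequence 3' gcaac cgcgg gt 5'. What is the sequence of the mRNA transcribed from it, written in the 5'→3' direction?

5'-CGUUGGCGCCCA-3'

Reading the template 3'→5' as shown, RNA polymerase pairs each base (A→U, T→A, G↔C) to build mRNA 5'→3' directly.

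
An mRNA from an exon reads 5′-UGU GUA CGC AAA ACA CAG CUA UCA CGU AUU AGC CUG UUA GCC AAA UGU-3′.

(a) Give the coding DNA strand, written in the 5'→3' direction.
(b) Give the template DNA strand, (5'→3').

(a) The coding strand matches the mRNA with U→T.
(b) The template strand is the reverse complement of the coding strand.

(a) 5'-TGTGTACGCAAAACACAGCTATCACGTATTAGCCTGTTAGCCAAATGT-3'
(b) 5'-ACATTTGGCTAACAGGCTAATACGTGATAGCTGTGTTTTGCGTACACA-3'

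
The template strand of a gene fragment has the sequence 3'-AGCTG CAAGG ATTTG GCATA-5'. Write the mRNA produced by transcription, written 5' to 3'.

5'-UCGACGUUCCUAAACCGUAU-3'

Reading the template 3'→5' as shown, RNA polymerase pairs each base (A→U, T→A, G↔C) to build mRNA 5'→3' directly.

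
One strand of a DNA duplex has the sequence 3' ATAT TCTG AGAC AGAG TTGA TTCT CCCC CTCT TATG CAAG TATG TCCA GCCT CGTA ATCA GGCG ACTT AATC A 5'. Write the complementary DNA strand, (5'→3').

5'-TATAAGACTCTGTCTCAACTAAGAGGGGGAGAATACGTTCATACAGGTCGGAGCATTAGTCCGCTGAATTAGT-3'

The strand is given 3'→5', so its complement runs 5'→3' in the same left-to-right order: pair each base A↔T, G↔C.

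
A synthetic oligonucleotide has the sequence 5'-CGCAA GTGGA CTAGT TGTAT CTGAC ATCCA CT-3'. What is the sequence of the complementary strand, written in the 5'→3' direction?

The complement of CGCAAGTGGACTAGTTGTATCTGACATCCACT is GCGTTCACCTGATCAACATAGACTGTAGGTGA (A↔T, G↔C). DNA strands are antiparallel, so the complementary strand runs 3'→5'; reversing gives the 5'→3' form.

5'-AGTGGATGTCAGATACAACTAGTCCACTTGCG-3'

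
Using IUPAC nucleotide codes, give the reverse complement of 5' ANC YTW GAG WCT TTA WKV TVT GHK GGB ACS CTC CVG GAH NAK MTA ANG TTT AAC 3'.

5'-GTTAAACNTTAKMTNDTCCBGGAGSGTVCCMDCABABMWTAAAGWCTCWARGNT-3'

Standard pairs A↔T, G↔C; ambiguity codes pair Y↔R, M↔K, W↔W, S↔S, B↔V, H↔D, N↔N. Complement (TNGRAWCTCWGAAATWMBABACDMCCVTGSGAGGBCCTDNTMKATTNCAAATTG), then reverse for 5'→3'.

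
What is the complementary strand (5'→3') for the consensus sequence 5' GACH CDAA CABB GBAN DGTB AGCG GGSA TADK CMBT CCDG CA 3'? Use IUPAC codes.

5'-TGCHGGAVKGMHTATSCCCGCTVACHNTVCVVTGTTHGDGTC-3'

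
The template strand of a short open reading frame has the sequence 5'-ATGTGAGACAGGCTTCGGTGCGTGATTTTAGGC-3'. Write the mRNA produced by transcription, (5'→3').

The mRNA has the sequence of the coding strand (reverse complement of the template) with T→U. Reverse complement of ATGTGAGACAGGCTTCGGTGCGTGATTTTAGGC is GCCTAAAATCACGCACCGAAGCCTGTCTCACAT; then T→U.

5'-GCCUAAAAUCACGCACCGAAGCCUGUCUCACAU-3'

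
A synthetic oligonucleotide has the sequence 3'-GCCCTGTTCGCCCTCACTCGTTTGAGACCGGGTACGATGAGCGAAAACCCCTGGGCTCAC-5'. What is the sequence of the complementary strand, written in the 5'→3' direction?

5'-CGGGACAAGCGGGAGTGAGCAAACTCTGGCCCATGCTACTCGCTTTTGGGGACCCGAGTG-3'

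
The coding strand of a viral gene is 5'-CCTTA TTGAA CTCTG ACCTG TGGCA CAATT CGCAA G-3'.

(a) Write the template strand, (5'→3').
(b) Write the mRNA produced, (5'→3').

(a) The template strand is the reverse complement of the coding strand: complement GGAATAACTTGAGACTGGACACCGTGTTAAGCGTTC, then reverse.
(b) mRNA matches the coding strand with T→U.

(a) 5′-CTTGCGAATTGTGCCACAGGTCAGAGTTCAATAAGG-3′
(b) 5'-CCUUAUUGAACUCUGACCUGUGGCACAAUUCGCAAG-3'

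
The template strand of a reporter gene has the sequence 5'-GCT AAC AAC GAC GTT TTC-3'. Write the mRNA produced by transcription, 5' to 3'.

5'-GAAAACGUCGUUGUUAGC-3'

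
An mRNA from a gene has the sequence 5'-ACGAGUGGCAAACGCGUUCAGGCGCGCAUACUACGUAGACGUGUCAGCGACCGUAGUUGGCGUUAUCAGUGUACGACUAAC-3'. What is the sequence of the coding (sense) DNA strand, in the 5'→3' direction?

5'-ACGAGTGGCAAACGCGTTCAGGCGCGCATACTACGTAGACGTGTCAGCGACCGTAGTTGGCGTTATCAGTGTACGACTAAC-3'

The coding DNA strand has the same 5'→3' sequence as the mRNA with U replaced by T.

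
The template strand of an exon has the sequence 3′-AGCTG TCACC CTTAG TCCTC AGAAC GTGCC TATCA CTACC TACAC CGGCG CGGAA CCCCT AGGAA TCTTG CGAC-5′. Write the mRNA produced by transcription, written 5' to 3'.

5'-UCGACAGUGGGAAUCAGGAGUCUUGCACGGAUAGUGAUGGAUGUGGCCGCGCCUUGGGGAUCCUUAGAACGCUG-3'

Reading the template 3'→5' as shown, RNA polymerase pairs each base (A→U, T→A, G↔C) to build mRNA 5'→3' directly.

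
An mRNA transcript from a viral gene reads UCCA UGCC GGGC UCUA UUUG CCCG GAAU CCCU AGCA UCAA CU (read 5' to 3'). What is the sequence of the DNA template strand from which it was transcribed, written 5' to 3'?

Replace U with T to get the coding DNA strand: TCCATGCCGGGCTCTATTTGCCCGGAATCCCTAGCATCAACT. The template strand is its reverse complement (complement AGGTACGGCCCGAGATAAACGGGCCTTAGGGATCGTAGTTGA, then reverse).

5'-AGTTGATGCTAGGGATTCCGGGCAAATAGAGCCCGGCATGGA-3'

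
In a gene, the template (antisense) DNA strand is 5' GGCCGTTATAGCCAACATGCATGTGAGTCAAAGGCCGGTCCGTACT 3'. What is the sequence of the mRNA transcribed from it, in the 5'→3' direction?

RNA polymerase reads the template 3'→5' and synthesizes mRNA 5'→3' by base-pairing (A→U, T→A, G↔C). The complement of the template is CCGGCAATATCGGTTGTACGTACACTCAGTTTCCGGCCAGGCATGA; antiparallel, so 5'→3' the coding strand is AGTACGGACCGGCCTTTGACTCACATGCATGTTGGCTATAACGGCC. Replace T with U for the mRNA.

5'-AGUACGGACCGGCCUUUGACUCACAUGCAUGUUGGCUAUAACGGCC-3'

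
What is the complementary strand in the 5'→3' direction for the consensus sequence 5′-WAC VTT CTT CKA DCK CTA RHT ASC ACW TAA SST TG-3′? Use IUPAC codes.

5'-CAASSTTAWGTGSTADYTAGMGHTMGAAGAABGTW-3'

Standard pairs A↔T, G↔C; ambiguity codes pair R↔Y, K↔M, W↔W, S↔S, D↔H, V↔B. Complement (WTGBAAGAAGMTHGMGATYDATSGTGWATTSSAAC), then reverse for 5'→3'.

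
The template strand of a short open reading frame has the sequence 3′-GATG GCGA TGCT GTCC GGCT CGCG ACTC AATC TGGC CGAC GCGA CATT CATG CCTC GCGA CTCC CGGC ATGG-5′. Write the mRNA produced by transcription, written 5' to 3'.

Reading the template 3'→5' as shown, RNA polymerase pairs each base (A→U, T→A, G↔C) to build mRNA 5'→3' directly.

5'-CUACCGCUACGACAGGCCGAGCGCUGAGUUAGACCGGCUGCGCUGUAAGUACGGAGCGCUGAGGGCCGUACC-3'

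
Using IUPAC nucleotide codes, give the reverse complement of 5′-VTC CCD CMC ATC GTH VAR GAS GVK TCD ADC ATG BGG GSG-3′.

5'-CSCCCVCATGHTHGAMBCSTCYTBDACGATGKGHGGGAB-3'

Standard pairs A↔T, G↔C; ambiguity codes pair R↔Y, M↔K, S↔S, B↔V, D↔H. Complement (BAGGGHGKGTAGCADBTYCTSCBMAGHTHGTACVCCCSC), then reverse for 5'→3'.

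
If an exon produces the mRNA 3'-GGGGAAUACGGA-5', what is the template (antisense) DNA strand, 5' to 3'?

Written 5'→3' the mRNA is AGGCAUAAGGGG, so the coding DNA strand is AGGCATAAGGGG. The template is its reverse complement.

5'-CCCCTTATGCCT-3'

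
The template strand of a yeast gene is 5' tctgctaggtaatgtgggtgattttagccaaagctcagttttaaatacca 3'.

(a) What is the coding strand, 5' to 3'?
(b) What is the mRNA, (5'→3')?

(a) The coding strand is the reverse complement of the template: complement AGACGATCCATTACACCCACTAAAATCGGTTTCGAGTCAAAATTTATGGT, then reverse.
(b) mRNA has the coding-strand sequence with T→U.

(a) 5'-TGGTATTTAAAACTGAGCTTTGGCTAAAATCACCCACATTACCTAGCAGA-3'
(b) 5′-UGGUAUUUAAAACUGAGCUUUGGCUAAAAUCACCCACAUUACCUAGCAGA-3′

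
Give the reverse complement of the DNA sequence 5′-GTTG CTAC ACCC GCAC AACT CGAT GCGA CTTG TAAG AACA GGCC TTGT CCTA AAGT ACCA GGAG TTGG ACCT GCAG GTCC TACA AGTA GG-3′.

5'-CCTACTTGTAGGACCTGCAGGTCCAACTCCTGGTACTTTAGGACAAGGCCTGTTCTTACAAGTCGCATCGAGTTGTGCGGGTGTAGCAAC-3'

Complement each base (A↔T, G↔C): CAACGATGTGGGCGTGTTGAGCTACGCTGAACATTCTTGTCCGGAACAGGATTTCATGGTCCTCAACCTGGACGTCCAGGATGTTCATCC. Then reverse.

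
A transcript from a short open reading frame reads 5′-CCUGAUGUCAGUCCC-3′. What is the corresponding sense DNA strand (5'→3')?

5'-CCTGATGTCAGTCCC-3'

The coding DNA strand has the same 5'→3' sequence as the mRNA with U replaced by T.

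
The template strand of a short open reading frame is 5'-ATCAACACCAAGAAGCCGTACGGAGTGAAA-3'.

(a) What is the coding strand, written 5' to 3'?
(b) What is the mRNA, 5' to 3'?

(a) 5'-TTTCACTCCGTACGGCTTCTTGGTGTTGAT-3'
(b) 5'-UUUCACUCCGUACGGCUUCUUGGUGUUGAU-3'

(a) The coding strand is the reverse complement of the template: complement TAGTTGTGGTTCTTCGGCATGCCTCACTTT, then reverse.
(b) mRNA has the coding-strand sequence with T→U.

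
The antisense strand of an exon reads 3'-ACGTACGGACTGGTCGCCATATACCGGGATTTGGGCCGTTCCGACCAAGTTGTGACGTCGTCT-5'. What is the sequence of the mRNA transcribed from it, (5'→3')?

Reading the template 3'→5' as shown, RNA polymerase pairs each base (A→U, T→A, G↔C) to build mRNA 5'→3' directly.

5'-UGCAUGCCUGACCAGCGGUAUAUGGCCCUAAACCCGGCAAGGCUGGUUCAACACUGCAGCAGA-3'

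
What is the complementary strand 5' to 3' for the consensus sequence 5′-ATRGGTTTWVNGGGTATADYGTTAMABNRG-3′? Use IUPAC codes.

5′-CYNVTKTAACRHTATACCCNBWAAACCYAT-3′

Standard pairs A↔T, G↔C; ambiguity codes pair R↔Y, M↔K, W↔W, B↔V, D↔H, N↔N. Complement (TAYCCAAAWBNCCCATATHRCAATKTVNYC), then reverse for 5'→3'.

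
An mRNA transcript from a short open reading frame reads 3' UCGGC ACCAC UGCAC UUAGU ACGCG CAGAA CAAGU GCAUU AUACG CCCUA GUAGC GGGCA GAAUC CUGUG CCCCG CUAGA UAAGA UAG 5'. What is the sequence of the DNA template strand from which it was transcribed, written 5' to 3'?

5'-AGCCGTGGTGACGTGAATCATGCGCGTCTTGTTCACGTAATATGCGGGATCATCGCCCGTCTTAGGACACGGGGCGATCTATTCTATC-3'

Written 5'→3' the mRNA is GAUAGAAUAGAUCGCCCCGUGUCCUAAGACGGGCGAUGAUCCCGCAUAUUACGUGAACAAGACGCGCAUGAUUCACGUCACCACGGCU, so the coding DNA strand is GATAGAATAGATCGCCCCGTGTCCTAAGACGGGCGATGATCCCGCATATTACGTGAACAAGACGCGCATGATTCACGTCACCACGGCT. The template is its reverse complement.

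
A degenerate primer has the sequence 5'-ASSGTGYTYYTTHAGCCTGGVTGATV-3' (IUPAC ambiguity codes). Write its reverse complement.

Standard pairs A↔T, G↔C; ambiguity codes pair Y↔R, S↔S, H↔D, V↔B. Complement (TSSCACRARRAADTCGGACCBACTAB), then reverse for 5'→3'.

5'-BATCABCCAGGCTDAARRARCACSST-3'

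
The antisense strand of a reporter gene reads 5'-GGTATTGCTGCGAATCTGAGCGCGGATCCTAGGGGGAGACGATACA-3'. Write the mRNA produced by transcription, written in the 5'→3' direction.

The mRNA has the sequence of the coding strand (reverse complement of the template) with T→U. Reverse complement of GGTATTGCTGCGAATCTGAGCGCGGATCCTAGGGGGAGACGATACA is TGTATCGTCTCCCCCTAGGATCCGCGCTCAGATTCGCAGCAATACC; then T→U.

5'-UGUAUCGUCUCCCCCUAGGAUCCGCGCUCAGAUUCGCAGCAAUACC-3'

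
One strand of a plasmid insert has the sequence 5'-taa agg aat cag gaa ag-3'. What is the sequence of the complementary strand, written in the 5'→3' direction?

5'-CTTTCCTGATTCCTTTA-3'

The complement of TAAAGGAATCAGGAAAG is ATTTCCTTAGTCCTTTC (A↔T, G↔C). DNA strands are antiparallel, so the complementary strand runs 3'→5'; reversing gives the 5'→3' form.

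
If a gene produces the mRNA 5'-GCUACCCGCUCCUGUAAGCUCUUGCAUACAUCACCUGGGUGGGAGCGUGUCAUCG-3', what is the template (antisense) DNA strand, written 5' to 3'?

5'-CGATGACACGCTCCCACCCAGGTGATGTATGCAAGAGCTTACAGGAGCGGGTAGC-3'

Replace U with T to get the coding DNA strand: GCTACCCGCTCCTGTAAGCTCTTGCATACATCACCTGGGTGGGAGCGTGTCATCG. The template strand is its reverse complement (complement CGATGGGCGAGGACATTCGAGAACGTATGTAGTGGACCCACCCTCGCACAGTAGC, then reverse).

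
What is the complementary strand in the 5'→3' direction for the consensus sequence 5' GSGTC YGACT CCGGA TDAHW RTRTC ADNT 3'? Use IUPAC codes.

5'-ANHTGAYAYWDTHATCCGGAGTCRGACSC-3'

Standard pairs A↔T, G↔C; ambiguity codes pair R↔Y, W↔W, S↔S, D↔H, N↔N. Complement (CSCAGRCTGAGGCCTAHTDWYAYAGTHNA), then reverse for 5'→3'.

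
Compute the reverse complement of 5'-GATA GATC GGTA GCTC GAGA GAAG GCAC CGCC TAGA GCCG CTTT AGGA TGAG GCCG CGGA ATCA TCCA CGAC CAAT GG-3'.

5′-CCATTGGTCGTGGATGATTCCGCGGCCTCATCCTAAAGCGGCTCTAGGCGGTGCCTTCTCTCGAGCTACCGATCTATC-3′

Reading the sequence 3'→5' and pairing each base (A↔T, G↔C) gives the reverse complement directly.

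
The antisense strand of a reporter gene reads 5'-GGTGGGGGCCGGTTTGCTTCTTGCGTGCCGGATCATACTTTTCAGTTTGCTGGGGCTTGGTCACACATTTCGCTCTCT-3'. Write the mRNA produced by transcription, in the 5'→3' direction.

5'-AGAGAGCGAAAUGUGUGACCAAGCCCCAGCAAACUGAAAAGUAUGAUCCGGCACGCAAGAAGCAAACCGGCCCCCACC-3'

RNA polymerase reads the template 3'→5' and synthesizes mRNA 5'→3' by base-pairing (A→U, T→A, G↔C). The complement of the template is CCACCCCCGGCCAAACGAAGAACGCACGGCCTAGTATGAAAAGTCAAACGACCCCGAACCAGTGTGTAAAGCGAGAGA; antiparallel, so 5'→3' the coding strand is AGAGAGCGAAATGTGTGACCAAGCCCCAGCAAACTGAAAAGTATGATCCGGCACGCAAGAAGCAAACCGGCCCCCACC. Replace T with U for the mRNA.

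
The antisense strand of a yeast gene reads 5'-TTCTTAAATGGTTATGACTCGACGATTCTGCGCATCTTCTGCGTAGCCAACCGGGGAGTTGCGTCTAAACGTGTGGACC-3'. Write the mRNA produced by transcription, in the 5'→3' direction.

5'-GGUCCACACGUUUAGACGCAACUCCCCGGUUGGCUACGCAGAAGAUGCGCAGAAUCGUCGAGUCAUAACCAUUUAAGAA-3'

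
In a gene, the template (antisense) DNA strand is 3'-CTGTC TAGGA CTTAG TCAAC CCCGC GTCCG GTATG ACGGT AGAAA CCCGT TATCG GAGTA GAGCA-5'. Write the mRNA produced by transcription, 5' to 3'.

5'-GACAGAUCCUGAAUCAGUUGGGGCGCAGGCCAUACUGCCAUCUUUGGGCAAUAGCCUCAUCUCGU-3'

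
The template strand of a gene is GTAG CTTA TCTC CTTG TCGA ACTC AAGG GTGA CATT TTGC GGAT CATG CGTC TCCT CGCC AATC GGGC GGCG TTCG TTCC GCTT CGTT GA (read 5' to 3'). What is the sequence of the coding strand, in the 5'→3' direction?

The coding strand is complementary and antiparallel to the template: take the complement (A↔T, G↔C) and reverse.

5′-TCAACGAAGCGGAACGAACGCCGCCCGATTGGCGAGGAGACGCATGATCCGCAAAATGTCACCCTTGAGTTCGACAAGGAGATAAGCTAC-3′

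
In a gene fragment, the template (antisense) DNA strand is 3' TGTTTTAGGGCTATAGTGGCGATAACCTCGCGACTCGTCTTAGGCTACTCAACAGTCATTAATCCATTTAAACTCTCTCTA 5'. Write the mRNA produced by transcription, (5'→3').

Reading the template 3'→5' as shown, RNA polymerase pairs each base (A→U, T→A, G↔C) to build mRNA 5'→3' directly.

5'-ACAAAAUCCCGAUAUCACCGCUAUUGGAGCGCUGAGCAGAAUCCGAUGAGUUGUCAGUAAUUAGGUAAAUUUGAGAGAGAU-3'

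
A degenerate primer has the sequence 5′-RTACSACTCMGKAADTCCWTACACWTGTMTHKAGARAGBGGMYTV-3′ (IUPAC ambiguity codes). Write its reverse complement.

Standard pairs A↔T, G↔C; ambiguity codes pair R↔Y, M↔K, W↔W, S↔S, B↔V, D↔H. Complement (YATGSTGAGKCMTTHAGGWATGTGWACAKADMTCTYTCVCCKRAB), then reverse for 5'→3'.

5'-BARKCCVCTYTCTMDAKACAWGTGTAWGGAHTTMCKGAGTSGTAY-3'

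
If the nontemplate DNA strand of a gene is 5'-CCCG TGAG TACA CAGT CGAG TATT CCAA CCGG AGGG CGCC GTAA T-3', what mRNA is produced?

5'-CCCGUGAGUACACAGUCGAGUAUUCCAACCGGAGGGCGCCGUAAU-3'

The mRNA is synthesized from the template strand, so it matches the coding strand with T replaced by U.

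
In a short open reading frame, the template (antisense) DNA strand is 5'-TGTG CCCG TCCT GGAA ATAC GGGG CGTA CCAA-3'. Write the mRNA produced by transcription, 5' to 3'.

The mRNA has the sequence of the coding strand (reverse complement of the template) with T→U. Reverse complement of TGTGCCCGTCCTGGAAATACGGGGCGTACCAA is TTGGTACGCCCCGTATTTCCAGGACGGGCACA; then T→U.

5′-UUGGUACGCCCCGUAUUUCCAGGACGGGCACA-3′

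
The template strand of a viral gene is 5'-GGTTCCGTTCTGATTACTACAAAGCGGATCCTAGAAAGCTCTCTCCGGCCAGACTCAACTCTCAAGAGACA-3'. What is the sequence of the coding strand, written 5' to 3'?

5′-TGTCTCTTGAGAGTTGAGTCTGGCCGGAGAGAGCTTTCTAGGATCCGCTTTGTAGTAATCAGAACGGAACC-3′

The coding strand is complementary and antiparallel to the template: take the complement (A↔T, G↔C) and reverse.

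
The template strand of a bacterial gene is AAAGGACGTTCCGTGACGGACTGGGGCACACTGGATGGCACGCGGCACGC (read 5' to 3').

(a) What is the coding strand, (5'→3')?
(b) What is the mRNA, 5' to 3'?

(a) 5'-GCGTGCCGCGTGCCATCCAGTGTGCCCCAGTCCGTCACGGAACGTCCTTT-3'
(b) 5'-GCGUGCCGCGUGCCAUCCAGUGUGCCCCAGUCCGUCACGGAACGUCCUUU-3'

(a) The coding strand is the reverse complement of the template: complement TTTCCTGCAAGGCACTGCCTGACCCCGTGTGACCTACCGTGCGCCGTGCG, then reverse.
(b) mRNA has the coding-strand sequence with T→U.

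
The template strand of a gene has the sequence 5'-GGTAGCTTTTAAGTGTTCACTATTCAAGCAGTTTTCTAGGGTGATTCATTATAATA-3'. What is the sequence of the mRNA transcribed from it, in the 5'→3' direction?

The mRNA has the sequence of the coding strand (reverse complement of the template) with T→U. Reverse complement of GGTAGCTTTTAAGTGTTCACTATTCAAGCAGTTTTCTAGGGTGATTCATTATAATA is TATTATAATGAATCACCCTAGAAAACTGCTTGAATAGTGAACACTTAAAAGCTACC; then T→U.

5'-UAUUAUAAUGAAUCACCCUAGAAAACUGCUUGAAUAGUGAACACUUAAAAGCUACC-3'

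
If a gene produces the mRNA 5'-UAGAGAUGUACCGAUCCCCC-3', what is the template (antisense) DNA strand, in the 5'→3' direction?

5'-GGGGGATCGGTACATCTCTA-3'

Replace U with T to get the coding DNA strand: TAGAGATGTACCGATCCCCC. The template strand is its reverse complement (complement ATCTCTACATGGCTAGGGGG, then reverse).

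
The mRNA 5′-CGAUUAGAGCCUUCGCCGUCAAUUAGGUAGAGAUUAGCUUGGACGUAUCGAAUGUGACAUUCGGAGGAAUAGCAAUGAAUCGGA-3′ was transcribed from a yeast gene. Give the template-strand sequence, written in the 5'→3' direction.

Replace U with T to get the coding DNA strand: CGATTAGAGCCTTCGCCGTCAATTAGGTAGAGATTAGCTTGGACGTATCGAATGTGACATTCGGAGGAATAGCAATGAATCGGA. The template strand is its reverse complement (complement GCTAATCTCGGAAGCGGCAGTTAATCCATCTCTAATCGAACCTGCATAGCTTACACTGTAAGCCTCCTTATCGTTACTTAGCCT, then reverse).

5'-TCCGATTCATTGCTATTCCTCCGAATGTCACATTCGATACGTCCAAGCTAATCTCTACCTAATTGACGGCGAAGGCTCTAATCG-3'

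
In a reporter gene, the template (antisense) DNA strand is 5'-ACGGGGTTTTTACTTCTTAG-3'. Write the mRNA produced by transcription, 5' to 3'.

The mRNA has the sequence of the coding strand (reverse complement of the template) with T→U. Reverse complement of ACGGGGTTTTTACTTCTTAG is CTAAGAAGTAAAAACCCCGT; then T→U.

5'-CUAAGAAGUAAAAACCCCGU-3'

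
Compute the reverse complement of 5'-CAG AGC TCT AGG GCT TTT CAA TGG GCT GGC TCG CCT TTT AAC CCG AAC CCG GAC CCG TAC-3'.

5'-GTACGGGTCCGGGTTCGGGTTAAAAGGCGAGCCAGCCCATTGAAAAGCCCTAGAGCTCTG-3'

Reading the sequence 3'→5' and pairing each base (A↔T, G↔C) gives the reverse complement directly.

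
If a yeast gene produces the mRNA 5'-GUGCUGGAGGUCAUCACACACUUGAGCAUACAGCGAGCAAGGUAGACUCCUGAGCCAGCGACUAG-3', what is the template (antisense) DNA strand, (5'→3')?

5'-CTAGTCGCTGGCTCAGGAGTCTACCTTGCTCGCTGTATGCTCAAGTGTGTGATGACCTCCAGCAC-3'

Replace U with T to get the coding DNA strand: GTGCTGGAGGTCATCACACACTTGAGCATACAGCGAGCAAGGTAGACTCCTGAGCCAGCGACTAG. The template strand is its reverse complement (complement CACGACCTCCAGTAGTGTGTGAACTCGTATGTCGCTCGTTCCATCTGAGGACTCGGTCGCTGATC, then reverse).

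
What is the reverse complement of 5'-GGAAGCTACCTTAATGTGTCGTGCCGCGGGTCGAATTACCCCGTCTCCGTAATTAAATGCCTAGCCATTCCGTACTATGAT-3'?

5'-ATCATAGTACGGAATGGCTAGGCATTTAATTACGGAGACGGGGTAATTCGACCCGCGGCACGACACATTAAGGTAGCTTCC-3'

Complement each base (A↔T, G↔C): CCTTCGATGGAATTACACAGCACGGCGCCCAGCTTAATGGGGCAGAGGCATTAATTTACGGATCGGTAAGGCATGATACTA. Then reverse.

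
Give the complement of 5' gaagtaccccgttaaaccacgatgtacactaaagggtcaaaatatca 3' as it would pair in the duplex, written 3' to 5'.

Base-pairing A↔T, G↔C gives the complement. The complementary strand is antiparallel, so paired with a 5'→3' strand it runs 3'→5'.

3'-CTTCATGGGGCAATTTGGTGCTACATGTGATTTCCCAGTTTTATAGT-5'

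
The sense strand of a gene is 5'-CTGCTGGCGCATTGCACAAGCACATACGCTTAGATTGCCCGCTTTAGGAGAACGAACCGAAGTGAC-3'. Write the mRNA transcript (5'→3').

The mRNA is synthesized from the template strand, so it matches the coding strand with T replaced by U.

5′-CUGCUGGCGCAUUGCACAAGCACAUACGCUUAGAUUGCCCGCUUUAGGAGAACGAACCGAAGUGAC-3′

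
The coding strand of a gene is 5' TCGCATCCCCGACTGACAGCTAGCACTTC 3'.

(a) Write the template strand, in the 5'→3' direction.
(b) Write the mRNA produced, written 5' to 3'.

(a) The template strand is the reverse complement of the coding strand: complement AGCGTAGGGGCTGACTGTCGATCGTGAAG, then reverse.
(b) mRNA matches the coding strand with T→U.

(a) 5′-GAAGTGCTAGCTGTCAGTCGGGGATGCGA-3′
(b) 5'-UCGCAUCCCCGACUGACAGCUAGCACUUC-3'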